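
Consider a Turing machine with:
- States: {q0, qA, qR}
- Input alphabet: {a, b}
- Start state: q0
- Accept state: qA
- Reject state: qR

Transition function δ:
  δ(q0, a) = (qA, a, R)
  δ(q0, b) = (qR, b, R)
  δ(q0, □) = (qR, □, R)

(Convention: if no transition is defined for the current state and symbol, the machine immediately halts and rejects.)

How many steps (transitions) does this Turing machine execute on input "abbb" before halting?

Execution trace:
Initial: [q0]abbb
Step 1: δ(q0, a) = (qA, a, R) → a[qA]bbb

The machine reaches the accept state qA and halts.

The machine executed 1 step before halting.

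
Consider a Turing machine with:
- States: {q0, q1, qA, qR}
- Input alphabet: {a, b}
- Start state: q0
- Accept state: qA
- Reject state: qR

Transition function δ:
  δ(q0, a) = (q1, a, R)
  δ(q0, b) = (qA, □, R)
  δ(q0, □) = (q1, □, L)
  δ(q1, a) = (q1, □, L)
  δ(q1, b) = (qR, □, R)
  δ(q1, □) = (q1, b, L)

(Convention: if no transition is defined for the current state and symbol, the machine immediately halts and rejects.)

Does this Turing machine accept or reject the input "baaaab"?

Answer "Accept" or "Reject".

Execution trace:
Initial: [q0]baaaab
Step 1: δ(q0, b) = (qA, □, R) → □[qA]aaaab

The machine reaches the accept state qA and halts.

Answer: Accept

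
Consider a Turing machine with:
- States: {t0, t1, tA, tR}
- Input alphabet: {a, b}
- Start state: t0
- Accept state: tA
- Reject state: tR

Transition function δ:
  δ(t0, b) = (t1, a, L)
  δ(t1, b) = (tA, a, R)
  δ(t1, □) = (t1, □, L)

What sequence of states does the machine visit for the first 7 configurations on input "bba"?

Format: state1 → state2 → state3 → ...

Execution trace:
Initial: [t0]bba
Step 1: δ(t0, b) = (t1, a, L) → [t1]□aba
Step 2: δ(t1, □) = (t1, □, L) → [t1]□□aba
Step 3: δ(t1, □) = (t1, □, L) → [t1]□□□aba
Step 4: δ(t1, □) = (t1, □, L) → [t1]□□□□aba
Step 5: δ(t1, □) = (t1, □, L) → [t1]□□□□□aba
Step 6: δ(t1, □) = (t1, □, L) → [t1]□□□□□□aba

State sequence: t0 → t1 → t1 → t1 → t1 → t1 → t1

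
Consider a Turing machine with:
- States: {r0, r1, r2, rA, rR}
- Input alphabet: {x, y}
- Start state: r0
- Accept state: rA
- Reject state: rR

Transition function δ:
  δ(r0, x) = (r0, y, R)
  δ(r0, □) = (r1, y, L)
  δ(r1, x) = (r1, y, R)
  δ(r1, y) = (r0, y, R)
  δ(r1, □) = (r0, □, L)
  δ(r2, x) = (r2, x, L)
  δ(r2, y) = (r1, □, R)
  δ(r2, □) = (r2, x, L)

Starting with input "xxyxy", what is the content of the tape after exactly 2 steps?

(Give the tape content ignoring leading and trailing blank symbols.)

Execution trace:
Initial: [r0]xxyxy
Step 1: δ(r0, x) = (r0, y, R) → y[r0]xyxy
Step 2: δ(r0, x) = (r0, y, R) → yy[r0]yxy

No transition is defined for δ(r0, y). By convention the machine halts and rejects.

After 2 steps, the tape (ignoring leading/trailing blanks) is: yyyxy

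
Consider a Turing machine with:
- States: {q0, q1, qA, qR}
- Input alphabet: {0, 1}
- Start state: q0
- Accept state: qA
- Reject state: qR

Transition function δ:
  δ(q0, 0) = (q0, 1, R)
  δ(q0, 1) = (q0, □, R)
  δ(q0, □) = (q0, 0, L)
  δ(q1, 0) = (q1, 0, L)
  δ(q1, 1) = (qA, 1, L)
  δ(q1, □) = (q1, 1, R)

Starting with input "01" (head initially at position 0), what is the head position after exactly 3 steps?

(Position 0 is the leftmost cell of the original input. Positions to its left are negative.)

Execution trace (head position shown):
Step 0: [q0]01  (head at position 0)
Step 1: move right → 1[q0]1  (head at position 1)
Step 2: move right → 1□[q0]□  (head at position 2)
Step 3: move left → 1[q0]□0  (head at position 1)

After 3 steps, the head is at position 1.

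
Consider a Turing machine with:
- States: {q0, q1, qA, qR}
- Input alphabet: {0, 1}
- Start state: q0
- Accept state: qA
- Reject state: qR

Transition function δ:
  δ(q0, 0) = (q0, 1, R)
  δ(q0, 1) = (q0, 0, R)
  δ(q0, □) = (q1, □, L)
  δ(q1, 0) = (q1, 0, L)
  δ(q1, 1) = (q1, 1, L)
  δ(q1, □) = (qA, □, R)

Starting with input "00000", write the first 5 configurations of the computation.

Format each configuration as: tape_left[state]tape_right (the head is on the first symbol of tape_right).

Transitions applied:
Step 1: δ(q0, 0) = (q0, 1, R)
Step 2: δ(q0, 0) = (q0, 1, R)
Step 3: δ(q0, 0) = (q0, 1, R)
Step 4: δ(q0, 0) = (q0, 1, R)

The first 5 configurations are:
[q0]00000 ⊢ 1[q0]0000 ⊢ 11[q0]000 ⊢ 111[q0]00 ⊢ 1111[q0]0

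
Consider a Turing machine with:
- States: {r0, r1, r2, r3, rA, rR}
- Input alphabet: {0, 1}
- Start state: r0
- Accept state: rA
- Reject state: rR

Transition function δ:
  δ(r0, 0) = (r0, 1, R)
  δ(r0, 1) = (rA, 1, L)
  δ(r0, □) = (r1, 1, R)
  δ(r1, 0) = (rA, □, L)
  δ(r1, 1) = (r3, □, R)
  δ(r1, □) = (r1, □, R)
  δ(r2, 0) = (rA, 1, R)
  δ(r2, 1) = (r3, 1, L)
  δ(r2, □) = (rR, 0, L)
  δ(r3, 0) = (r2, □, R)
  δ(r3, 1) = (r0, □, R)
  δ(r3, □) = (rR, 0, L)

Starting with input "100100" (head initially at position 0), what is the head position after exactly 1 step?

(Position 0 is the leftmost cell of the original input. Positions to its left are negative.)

Execution trace (head position shown):
Step 0: [r0]100100  (head at position 0)
Step 1: move left → [rA]□100100  (head at position -1)

After 1 step, the head is at position -1.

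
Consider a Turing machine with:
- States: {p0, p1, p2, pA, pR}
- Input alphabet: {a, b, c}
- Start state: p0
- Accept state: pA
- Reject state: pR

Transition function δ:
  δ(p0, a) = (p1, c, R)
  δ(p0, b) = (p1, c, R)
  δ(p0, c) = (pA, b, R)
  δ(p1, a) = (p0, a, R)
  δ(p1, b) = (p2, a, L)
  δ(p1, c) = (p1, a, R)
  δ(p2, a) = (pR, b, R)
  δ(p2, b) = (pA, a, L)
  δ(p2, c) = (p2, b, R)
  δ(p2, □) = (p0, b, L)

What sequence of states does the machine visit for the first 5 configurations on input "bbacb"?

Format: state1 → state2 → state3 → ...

Execution trace:
Initial: [p0]bbacb
Step 1: δ(p0, b) = (p1, c, R) → c[p1]bacb
Step 2: δ(p1, b) = (p2, a, L) → [p2]caacb
Step 3: δ(p2, c) = (p2, b, R) → b[p2]aacb
Step 4: δ(p2, a) = (pR, b, R) → bb[pR]acb

The machine reaches the reject state pR and halts.

State sequence: p0 → p1 → p2 → p2 → pR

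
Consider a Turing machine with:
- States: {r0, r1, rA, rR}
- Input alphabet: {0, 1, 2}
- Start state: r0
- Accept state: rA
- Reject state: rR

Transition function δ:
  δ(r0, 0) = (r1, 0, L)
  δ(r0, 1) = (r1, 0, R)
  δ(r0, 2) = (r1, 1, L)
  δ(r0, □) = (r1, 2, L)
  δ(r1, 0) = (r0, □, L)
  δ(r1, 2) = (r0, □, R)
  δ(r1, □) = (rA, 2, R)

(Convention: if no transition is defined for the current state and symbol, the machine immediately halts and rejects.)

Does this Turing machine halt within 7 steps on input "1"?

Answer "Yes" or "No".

Execution trace:
Initial: [r0]1
Step 1: δ(r0, 1) = (r1, 0, R) → 0[r1]□
Step 2: δ(r1, □) = (rA, 2, R) → 02[rA]□

The machine reaches the accept state rA and halts.
The machine halted after 2 steps (within the 7-step bound).

Answer: Yes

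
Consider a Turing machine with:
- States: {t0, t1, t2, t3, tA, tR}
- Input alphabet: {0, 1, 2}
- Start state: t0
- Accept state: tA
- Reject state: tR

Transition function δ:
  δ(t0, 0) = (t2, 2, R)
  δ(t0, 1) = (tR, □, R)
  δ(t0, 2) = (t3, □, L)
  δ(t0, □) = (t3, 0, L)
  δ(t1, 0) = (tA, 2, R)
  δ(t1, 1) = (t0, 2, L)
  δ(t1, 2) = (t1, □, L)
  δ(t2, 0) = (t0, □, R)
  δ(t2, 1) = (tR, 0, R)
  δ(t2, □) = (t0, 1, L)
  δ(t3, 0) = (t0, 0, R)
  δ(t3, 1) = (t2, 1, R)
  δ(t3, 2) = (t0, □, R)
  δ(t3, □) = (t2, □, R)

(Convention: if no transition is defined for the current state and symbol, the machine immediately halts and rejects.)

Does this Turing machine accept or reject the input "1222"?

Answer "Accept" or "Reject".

Execution trace:
Initial: [t0]1222
Step 1: δ(t0, 1) = (tR, □, R) → □[tR]222

The machine reaches the reject state tR and halts.

Answer: Reject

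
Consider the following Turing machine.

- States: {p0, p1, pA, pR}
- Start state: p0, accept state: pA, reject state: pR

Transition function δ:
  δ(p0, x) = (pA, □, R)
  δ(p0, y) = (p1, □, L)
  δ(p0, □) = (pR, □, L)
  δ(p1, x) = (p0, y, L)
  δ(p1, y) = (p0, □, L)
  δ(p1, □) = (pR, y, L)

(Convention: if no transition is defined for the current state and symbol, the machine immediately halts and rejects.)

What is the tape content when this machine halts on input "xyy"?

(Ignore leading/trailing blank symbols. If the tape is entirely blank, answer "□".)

Execution trace:
Initial: [p0]xyy
Step 1: δ(p0, x) = (pA, □, R) → □[pA]yy

The machine reaches the accept state pA and halts.

Final tape (ignoring leading/trailing blanks): yy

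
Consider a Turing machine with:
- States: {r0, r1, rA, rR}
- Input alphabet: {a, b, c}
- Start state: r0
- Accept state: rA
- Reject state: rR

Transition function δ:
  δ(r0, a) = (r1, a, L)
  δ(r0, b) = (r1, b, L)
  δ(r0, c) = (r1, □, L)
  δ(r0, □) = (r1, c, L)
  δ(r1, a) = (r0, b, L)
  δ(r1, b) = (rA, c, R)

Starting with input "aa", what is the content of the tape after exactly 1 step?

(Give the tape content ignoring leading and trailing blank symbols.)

Execution trace:
Initial: [r0]aa
Step 1: δ(r0, a) = (r1, a, L) → [r1]□aa

No transition is defined for δ(r1, □). By convention the machine halts and rejects.

After 1 step, the tape (ignoring leading/trailing blanks) is: aa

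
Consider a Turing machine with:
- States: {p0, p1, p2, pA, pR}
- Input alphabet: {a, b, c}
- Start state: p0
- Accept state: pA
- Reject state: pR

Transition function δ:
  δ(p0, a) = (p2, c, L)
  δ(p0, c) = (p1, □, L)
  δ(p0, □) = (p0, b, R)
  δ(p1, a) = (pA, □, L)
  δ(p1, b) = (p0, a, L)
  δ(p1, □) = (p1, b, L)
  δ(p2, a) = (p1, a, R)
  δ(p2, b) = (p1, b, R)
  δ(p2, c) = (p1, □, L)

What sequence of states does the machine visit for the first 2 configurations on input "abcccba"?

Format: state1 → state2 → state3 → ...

Execution trace:
Initial: [p0]abcccba
Step 1: δ(p0, a) = (p2, c, L) → [p2]□cbcccba

No transition is defined for δ(p2, □). By convention the machine halts and rejects.

State sequence: p0 → p2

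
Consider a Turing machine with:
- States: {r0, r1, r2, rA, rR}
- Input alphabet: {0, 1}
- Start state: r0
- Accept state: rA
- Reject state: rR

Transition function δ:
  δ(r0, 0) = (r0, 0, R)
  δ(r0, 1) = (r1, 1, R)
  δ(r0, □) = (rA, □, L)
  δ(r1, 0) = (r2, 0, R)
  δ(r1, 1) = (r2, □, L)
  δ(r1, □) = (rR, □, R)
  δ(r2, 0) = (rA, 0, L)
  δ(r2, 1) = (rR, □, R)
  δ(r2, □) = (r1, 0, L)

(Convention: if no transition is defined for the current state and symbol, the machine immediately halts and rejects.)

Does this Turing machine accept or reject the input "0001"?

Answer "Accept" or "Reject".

Execution trace:
Initial: [r0]0001
Step 1: δ(r0, 0) = (r0, 0, R) → 0[r0]001
Step 2: δ(r0, 0) = (r0, 0, R) → 00[r0]01
Step 3: δ(r0, 0) = (r0, 0, R) → 000[r0]1
Step 4: δ(r0, 1) = (r1, 1, R) → 0001[r1]□
Step 5: δ(r1, □) = (rR, □, R) → 0001□[rR]□

The machine reaches the reject state rR and halts.

Answer: Reject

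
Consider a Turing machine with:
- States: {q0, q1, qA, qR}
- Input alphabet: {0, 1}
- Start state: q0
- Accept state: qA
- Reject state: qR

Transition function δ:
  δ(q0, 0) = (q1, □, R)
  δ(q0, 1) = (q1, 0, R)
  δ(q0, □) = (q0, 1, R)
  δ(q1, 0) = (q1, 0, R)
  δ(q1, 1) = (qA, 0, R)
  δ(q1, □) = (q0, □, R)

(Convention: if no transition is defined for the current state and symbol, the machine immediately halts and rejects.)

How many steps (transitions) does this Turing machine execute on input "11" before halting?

Execution trace:
Initial: [q0]11
Step 1: δ(q0, 1) = (q1, 0, R) → 0[q1]1
Step 2: δ(q1, 1) = (qA, 0, R) → 00[qA]□

The machine reaches the accept state qA and halts.

The machine executed 2 steps before halting.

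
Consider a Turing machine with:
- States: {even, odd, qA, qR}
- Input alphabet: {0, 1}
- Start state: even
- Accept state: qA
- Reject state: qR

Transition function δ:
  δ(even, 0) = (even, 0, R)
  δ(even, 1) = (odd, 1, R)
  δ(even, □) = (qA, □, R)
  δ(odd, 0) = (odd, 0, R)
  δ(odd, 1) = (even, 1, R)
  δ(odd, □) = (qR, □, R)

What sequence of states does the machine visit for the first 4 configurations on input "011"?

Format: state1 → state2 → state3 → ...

Execution trace:
Initial: [even]011
Step 1: δ(even, 0) = (even, 0, R) → 0[even]11
Step 2: δ(even, 1) = (odd, 1, R) → 01[odd]1
Step 3: δ(odd, 1) = (even, 1, R) → 011[even]□

State sequence: even → even → odd → even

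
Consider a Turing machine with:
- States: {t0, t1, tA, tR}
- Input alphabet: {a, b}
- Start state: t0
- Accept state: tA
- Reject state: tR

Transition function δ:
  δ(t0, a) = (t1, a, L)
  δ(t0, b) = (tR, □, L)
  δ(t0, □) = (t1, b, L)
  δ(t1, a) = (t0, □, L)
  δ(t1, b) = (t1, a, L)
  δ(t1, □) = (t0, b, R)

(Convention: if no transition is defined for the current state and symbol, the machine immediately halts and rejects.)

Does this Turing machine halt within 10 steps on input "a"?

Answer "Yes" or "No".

Execution trace:
Initial: [t0]a
Step 1: δ(t0, a) = (t1, a, L) → [t1]□a
Step 2: δ(t1, □) = (t0, b, R) → b[t0]a
Step 3: δ(t0, a) = (t1, a, L) → [t1]ba
Step 4: δ(t1, b) = (t1, a, L) → [t1]□aa
Step 5: δ(t1, □) = (t0, b, R) → b[t0]aa
Step 6: δ(t0, a) = (t1, a, L) → [t1]baa
Step 7: δ(t1, b) = (t1, a, L) → [t1]□aaa
Step 8: δ(t1, □) = (t0, b, R) → b[t0]aaa
Step 9: δ(t0, a) = (t1, a, L) → [t1]baaa
Step 10: δ(t1, b) = (t1, a, L) → [t1]□aaaa

The machine has not reached a halting state after 10 steps.
The machine did not halt within the 10-step bound.

Answer: No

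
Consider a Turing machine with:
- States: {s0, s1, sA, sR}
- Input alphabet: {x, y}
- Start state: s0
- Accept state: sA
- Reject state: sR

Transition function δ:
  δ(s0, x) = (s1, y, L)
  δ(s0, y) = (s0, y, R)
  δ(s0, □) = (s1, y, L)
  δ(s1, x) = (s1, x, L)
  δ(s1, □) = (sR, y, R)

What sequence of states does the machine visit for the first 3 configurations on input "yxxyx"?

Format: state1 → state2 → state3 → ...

Execution trace:
Initial: [s0]yxxyx
Step 1: δ(s0, y) = (s0, y, R) → y[s0]xxyx
Step 2: δ(s0, x) = (s1, y, L) → [s1]yyxyx

No transition is defined for δ(s1, y). By convention the machine halts and rejects.

State sequence: s0 → s0 → s1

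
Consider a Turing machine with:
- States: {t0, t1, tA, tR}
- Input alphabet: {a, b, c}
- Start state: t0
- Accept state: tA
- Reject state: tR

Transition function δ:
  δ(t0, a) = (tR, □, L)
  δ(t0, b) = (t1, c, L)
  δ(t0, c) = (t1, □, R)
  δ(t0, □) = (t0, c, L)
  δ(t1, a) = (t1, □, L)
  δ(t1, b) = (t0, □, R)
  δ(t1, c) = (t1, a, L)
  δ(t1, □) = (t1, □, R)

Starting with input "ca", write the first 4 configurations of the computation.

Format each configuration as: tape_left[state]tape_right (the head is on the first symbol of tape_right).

Transitions applied:
Step 1: δ(t0, c) = (t1, □, R)
Step 2: δ(t1, a) = (t1, □, L)
Step 3: δ(t1, □) = (t1, □, R)

The first 4 configurations are:
[t0]ca ⊢ □[t1]a ⊢ [t1]□□ ⊢ □[t1]□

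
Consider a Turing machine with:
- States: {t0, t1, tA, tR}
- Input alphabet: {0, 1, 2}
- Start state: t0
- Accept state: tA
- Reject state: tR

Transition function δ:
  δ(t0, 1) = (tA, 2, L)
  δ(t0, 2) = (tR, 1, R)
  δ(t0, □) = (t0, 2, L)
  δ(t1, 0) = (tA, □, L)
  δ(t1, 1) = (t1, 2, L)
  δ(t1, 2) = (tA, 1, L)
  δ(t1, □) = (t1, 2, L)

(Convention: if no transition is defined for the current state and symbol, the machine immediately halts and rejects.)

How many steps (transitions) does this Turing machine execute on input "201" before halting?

Execution trace:
Initial: [t0]201
Step 1: δ(t0, 2) = (tR, 1, R) → 1[tR]01

The machine reaches the reject state tR and halts.

The machine executed 1 step before halting.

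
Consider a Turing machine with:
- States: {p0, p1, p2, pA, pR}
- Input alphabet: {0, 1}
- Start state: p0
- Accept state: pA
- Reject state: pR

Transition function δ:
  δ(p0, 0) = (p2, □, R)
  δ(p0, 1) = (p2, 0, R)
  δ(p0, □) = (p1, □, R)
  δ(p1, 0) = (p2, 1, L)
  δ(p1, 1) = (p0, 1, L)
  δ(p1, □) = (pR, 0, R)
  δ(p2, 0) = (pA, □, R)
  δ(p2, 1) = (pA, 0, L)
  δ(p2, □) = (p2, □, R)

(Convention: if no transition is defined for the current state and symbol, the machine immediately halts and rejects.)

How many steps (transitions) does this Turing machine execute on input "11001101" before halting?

Execution trace:
Initial: [p0]11001101
Step 1: δ(p0, 1) = (p2, 0, R) → 0[p2]1001101
Step 2: δ(p2, 1) = (pA, 0, L) → [pA]00001101

The machine reaches the accept state pA and halts.

The machine executed 2 steps before halting.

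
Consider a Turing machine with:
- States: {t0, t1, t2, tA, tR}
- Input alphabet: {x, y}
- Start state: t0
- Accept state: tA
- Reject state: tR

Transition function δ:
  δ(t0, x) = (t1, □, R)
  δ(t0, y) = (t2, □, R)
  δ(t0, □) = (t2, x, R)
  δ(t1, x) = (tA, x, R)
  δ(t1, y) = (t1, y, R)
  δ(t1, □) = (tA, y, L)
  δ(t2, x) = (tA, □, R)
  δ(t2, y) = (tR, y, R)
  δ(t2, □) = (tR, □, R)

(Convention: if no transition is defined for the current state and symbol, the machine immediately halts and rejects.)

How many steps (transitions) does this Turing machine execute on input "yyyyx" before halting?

Execution trace:
Initial: [t0]yyyyx
Step 1: δ(t0, y) = (t2, □, R) → □[t2]yyyx
Step 2: δ(t2, y) = (tR, y, R) → □y[tR]yyx

The machine reaches the reject state tR and halts.

The machine executed 2 steps before halting.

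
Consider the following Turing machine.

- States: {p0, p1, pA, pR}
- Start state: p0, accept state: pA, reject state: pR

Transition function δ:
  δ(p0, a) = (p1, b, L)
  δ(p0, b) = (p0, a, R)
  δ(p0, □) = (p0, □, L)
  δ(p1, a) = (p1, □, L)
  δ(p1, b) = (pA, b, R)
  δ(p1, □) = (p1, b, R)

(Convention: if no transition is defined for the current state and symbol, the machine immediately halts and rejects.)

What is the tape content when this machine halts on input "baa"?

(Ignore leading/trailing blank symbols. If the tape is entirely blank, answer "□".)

Execution trace:
Initial: [p0]baa
Step 1: δ(p0, b) = (p0, a, R) → a[p0]aa
Step 2: δ(p0, a) = (p1, b, L) → [p1]aba
Step 3: δ(p1, a) = (p1, □, L) → [p1]□□ba
Step 4: δ(p1, □) = (p1, b, R) → b[p1]□ba
Step 5: δ(p1, □) = (p1, b, R) → bb[p1]ba
Step 6: δ(p1, b) = (pA, b, R) → bbb[pA]a

The machine reaches the accept state pA and halts.

Final tape (ignoring leading/trailing blanks): bbba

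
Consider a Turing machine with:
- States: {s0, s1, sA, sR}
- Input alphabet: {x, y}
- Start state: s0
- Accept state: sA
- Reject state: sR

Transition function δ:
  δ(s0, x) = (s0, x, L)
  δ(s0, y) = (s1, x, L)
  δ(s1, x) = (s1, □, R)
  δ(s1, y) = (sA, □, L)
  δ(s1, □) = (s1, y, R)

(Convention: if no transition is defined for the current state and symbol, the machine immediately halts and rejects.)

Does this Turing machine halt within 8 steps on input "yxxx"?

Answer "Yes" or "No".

Execution trace:
Initial: [s0]yxxx
Step 1: δ(s0, y) = (s1, x, L) → [s1]□xxxx
Step 2: δ(s1, □) = (s1, y, R) → y[s1]xxxx
Step 3: δ(s1, x) = (s1, □, R) → y□[s1]xxx
Step 4: δ(s1, x) = (s1, □, R) → y□□[s1]xx
Step 5: δ(s1, x) = (s1, □, R) → y□□□[s1]x
Step 6: δ(s1, x) = (s1, □, R) → y□□□□[s1]□
Step 7: δ(s1, □) = (s1, y, R) → y□□□□y[s1]□
Step 8: δ(s1, □) = (s1, y, R) → y□□□□yy[s1]□

The machine has not reached a halting state after 8 steps.
The machine did not halt within the 8-step bound.

Answer: No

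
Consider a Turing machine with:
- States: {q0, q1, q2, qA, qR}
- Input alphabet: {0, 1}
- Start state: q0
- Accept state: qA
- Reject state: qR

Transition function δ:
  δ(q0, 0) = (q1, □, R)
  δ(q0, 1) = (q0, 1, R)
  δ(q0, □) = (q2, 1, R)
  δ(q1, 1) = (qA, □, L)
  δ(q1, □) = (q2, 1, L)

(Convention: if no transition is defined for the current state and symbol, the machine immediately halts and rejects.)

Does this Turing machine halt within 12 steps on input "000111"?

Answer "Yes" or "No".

Execution trace:
Initial: [q0]000111
Step 1: δ(q0, 0) = (q1, □, R) → □[q1]00111

No transition is defined for δ(q1, 0). By convention the machine halts and rejects.
The machine halted after 1 step (within the 12-step bound).

Answer: Yes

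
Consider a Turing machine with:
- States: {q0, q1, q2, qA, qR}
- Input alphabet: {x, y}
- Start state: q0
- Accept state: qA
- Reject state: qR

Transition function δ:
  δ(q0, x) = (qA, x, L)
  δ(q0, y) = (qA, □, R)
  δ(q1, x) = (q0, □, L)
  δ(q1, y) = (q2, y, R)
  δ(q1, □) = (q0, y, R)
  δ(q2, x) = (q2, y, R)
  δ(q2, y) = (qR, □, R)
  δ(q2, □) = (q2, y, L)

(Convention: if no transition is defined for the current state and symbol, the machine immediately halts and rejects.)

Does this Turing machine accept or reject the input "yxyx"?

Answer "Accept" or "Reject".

Execution trace:
Initial: [q0]yxyx
Step 1: δ(q0, y) = (qA, □, R) → □[qA]xyx

The machine reaches the accept state qA and halts.

Answer: Accept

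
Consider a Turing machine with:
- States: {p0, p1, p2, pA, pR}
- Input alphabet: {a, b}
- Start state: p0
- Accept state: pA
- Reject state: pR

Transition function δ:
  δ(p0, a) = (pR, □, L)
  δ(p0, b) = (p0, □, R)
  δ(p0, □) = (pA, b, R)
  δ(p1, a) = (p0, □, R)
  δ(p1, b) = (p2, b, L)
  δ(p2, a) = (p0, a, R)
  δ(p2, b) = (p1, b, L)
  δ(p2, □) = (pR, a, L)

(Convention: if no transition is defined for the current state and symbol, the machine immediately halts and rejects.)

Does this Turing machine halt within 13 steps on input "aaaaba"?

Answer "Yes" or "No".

Execution trace:
Initial: [p0]aaaaba
Step 1: δ(p0, a) = (pR, □, L) → [pR]□□aaaba

The machine reaches the reject state pR and halts.
The machine halted after 1 step (within the 13-step bound).

Answer: Yes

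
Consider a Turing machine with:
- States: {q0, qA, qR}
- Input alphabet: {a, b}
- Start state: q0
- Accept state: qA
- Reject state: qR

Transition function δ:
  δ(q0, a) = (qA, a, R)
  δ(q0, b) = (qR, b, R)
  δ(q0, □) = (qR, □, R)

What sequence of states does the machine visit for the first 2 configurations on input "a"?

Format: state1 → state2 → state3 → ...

Execution trace:
Initial: [q0]a
Step 1: δ(q0, a) = (qA, a, R) → a[qA]□

The machine reaches the accept state qA and halts.

State sequence: q0 → qA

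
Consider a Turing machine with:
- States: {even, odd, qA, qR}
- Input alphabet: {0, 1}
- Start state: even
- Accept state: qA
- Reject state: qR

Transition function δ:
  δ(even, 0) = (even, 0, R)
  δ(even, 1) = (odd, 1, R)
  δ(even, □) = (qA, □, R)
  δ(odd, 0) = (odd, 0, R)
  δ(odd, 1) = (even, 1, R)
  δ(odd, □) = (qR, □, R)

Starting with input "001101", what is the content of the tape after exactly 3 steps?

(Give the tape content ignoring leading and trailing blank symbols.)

Execution trace:
Initial: [even]001101
Step 1: δ(even, 0) = (even, 0, R) → 0[even]01101
Step 2: δ(even, 0) = (even, 0, R) → 00[even]1101
Step 3: δ(even, 1) = (odd, 1, R) → 001[odd]101

After 3 steps, the tape (ignoring leading/trailing blanks) is: 001101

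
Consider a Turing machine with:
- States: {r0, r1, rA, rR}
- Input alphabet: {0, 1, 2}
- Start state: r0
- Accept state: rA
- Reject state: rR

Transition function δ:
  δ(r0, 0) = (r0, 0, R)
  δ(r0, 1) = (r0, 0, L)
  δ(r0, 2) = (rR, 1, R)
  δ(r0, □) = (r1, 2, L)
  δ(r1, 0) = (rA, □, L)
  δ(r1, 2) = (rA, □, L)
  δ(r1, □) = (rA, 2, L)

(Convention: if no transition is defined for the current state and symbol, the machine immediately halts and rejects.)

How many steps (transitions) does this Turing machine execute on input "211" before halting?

Execution trace:
Initial: [r0]211
Step 1: δ(r0, 2) = (rR, 1, R) → 1[rR]11

The machine reaches the reject state rR and halts.

The machine executed 1 step before halting.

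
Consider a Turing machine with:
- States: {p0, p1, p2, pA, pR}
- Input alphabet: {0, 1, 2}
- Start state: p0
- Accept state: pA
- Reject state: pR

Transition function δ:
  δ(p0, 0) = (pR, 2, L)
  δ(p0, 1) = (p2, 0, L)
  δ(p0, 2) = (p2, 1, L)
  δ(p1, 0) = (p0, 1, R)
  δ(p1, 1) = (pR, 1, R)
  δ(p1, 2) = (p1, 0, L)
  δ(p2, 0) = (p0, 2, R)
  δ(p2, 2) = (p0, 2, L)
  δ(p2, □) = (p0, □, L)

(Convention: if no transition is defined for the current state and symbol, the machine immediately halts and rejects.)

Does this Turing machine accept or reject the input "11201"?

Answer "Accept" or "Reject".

Execution trace:
Initial: [p0]11201
Step 1: δ(p0, 1) = (p2, 0, L) → [p2]□01201
Step 2: δ(p2, □) = (p0, □, L) → [p0]□□01201

No transition is defined for δ(p0, □). By convention the machine halts and rejects.

Answer: Reject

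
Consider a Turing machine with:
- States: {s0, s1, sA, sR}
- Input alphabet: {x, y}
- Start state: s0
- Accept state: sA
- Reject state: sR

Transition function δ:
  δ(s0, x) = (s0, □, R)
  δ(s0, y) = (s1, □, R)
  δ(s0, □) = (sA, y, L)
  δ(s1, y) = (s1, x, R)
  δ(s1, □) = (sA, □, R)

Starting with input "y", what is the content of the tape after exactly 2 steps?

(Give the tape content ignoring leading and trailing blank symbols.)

Execution trace:
Initial: [s0]y
Step 1: δ(s0, y) = (s1, □, R) → □[s1]□
Step 2: δ(s1, □) = (sA, □, R) → □□[sA]□

The machine reaches the accept state sA and halts.

After 2 steps, the tape (ignoring leading/trailing blanks) is: □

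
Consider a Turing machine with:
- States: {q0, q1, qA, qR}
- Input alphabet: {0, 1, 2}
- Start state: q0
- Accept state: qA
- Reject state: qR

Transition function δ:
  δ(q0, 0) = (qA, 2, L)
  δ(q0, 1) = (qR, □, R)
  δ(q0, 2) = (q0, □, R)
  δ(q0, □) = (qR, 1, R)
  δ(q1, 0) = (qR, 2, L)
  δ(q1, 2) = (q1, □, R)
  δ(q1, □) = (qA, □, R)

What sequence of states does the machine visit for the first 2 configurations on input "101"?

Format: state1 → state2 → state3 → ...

Execution trace:
Initial: [q0]101
Step 1: δ(q0, 1) = (qR, □, R) → □[qR]01

The machine reaches the reject state qR and halts.

State sequence: q0 → qR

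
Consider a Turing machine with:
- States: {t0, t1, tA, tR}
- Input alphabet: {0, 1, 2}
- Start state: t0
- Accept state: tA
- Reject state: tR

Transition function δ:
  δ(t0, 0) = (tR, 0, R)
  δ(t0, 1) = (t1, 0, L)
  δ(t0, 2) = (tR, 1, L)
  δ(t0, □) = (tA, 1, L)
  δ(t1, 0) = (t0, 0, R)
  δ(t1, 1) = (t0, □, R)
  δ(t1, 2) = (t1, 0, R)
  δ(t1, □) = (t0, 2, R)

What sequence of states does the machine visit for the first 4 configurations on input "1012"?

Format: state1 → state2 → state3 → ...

Execution trace:
Initial: [t0]1012
Step 1: δ(t0, 1) = (t1, 0, L) → [t1]□0012
Step 2: δ(t1, □) = (t0, 2, R) → 2[t0]0012
Step 3: δ(t0, 0) = (tR, 0, R) → 20[tR]012

The machine reaches the reject state tR and halts.

State sequence: t0 → t1 → t0 → tR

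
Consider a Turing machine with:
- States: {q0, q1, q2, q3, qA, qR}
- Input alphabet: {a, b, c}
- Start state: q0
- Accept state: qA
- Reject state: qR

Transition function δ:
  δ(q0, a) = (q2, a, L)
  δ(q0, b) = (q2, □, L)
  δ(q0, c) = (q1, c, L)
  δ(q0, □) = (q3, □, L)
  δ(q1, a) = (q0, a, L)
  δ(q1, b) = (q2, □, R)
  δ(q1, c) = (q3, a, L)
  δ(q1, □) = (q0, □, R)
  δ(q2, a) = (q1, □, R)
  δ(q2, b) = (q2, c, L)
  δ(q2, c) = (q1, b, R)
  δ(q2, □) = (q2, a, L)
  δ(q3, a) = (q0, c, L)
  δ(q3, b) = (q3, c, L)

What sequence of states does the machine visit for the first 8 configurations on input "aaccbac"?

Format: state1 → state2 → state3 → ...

Execution trace:
Initial: [q0]aaccbac
Step 1: δ(q0, a) = (q2, a, L) → [q2]□aaccbac
Step 2: δ(q2, □) = (q2, a, L) → [q2]□aaaccbac
Step 3: δ(q2, □) = (q2, a, L) → [q2]□aaaaccbac
Step 4: δ(q2, □) = (q2, a, L) → [q2]□aaaaaccbac
Step 5: δ(q2, □) = (q2, a, L) → [q2]□aaaaaaccbac
Step 6: δ(q2, □) = (q2, a, L) → [q2]□aaaaaaaccbac
Step 7: δ(q2, □) = (q2, a, L) → [q2]□aaaaaaaaccbac

State sequence: q0 → q2 → q2 → q2 → q2 → q2 → q2 → q2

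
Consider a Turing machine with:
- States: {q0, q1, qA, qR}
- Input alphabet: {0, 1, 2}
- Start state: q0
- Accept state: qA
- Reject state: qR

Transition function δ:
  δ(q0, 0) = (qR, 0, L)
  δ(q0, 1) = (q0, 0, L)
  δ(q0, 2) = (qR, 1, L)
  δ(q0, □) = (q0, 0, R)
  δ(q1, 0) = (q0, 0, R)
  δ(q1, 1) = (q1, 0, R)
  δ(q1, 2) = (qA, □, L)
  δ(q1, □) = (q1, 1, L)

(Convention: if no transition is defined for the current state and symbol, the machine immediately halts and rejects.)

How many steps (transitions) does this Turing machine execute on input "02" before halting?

Execution trace:
Initial: [q0]02
Step 1: δ(q0, 0) = (qR, 0, L) → [qR]□02

The machine reaches the reject state qR and halts.

The machine executed 1 step before halting.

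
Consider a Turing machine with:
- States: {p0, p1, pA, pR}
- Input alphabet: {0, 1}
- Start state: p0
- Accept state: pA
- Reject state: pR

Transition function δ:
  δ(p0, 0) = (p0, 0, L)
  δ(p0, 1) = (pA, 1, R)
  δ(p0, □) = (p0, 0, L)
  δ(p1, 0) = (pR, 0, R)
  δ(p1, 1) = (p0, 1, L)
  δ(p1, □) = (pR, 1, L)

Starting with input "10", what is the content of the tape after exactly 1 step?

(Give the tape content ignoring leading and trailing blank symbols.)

Execution trace:
Initial: [p0]10
Step 1: δ(p0, 1) = (pA, 1, R) → 1[pA]0

The machine reaches the accept state pA and halts.

After 1 step, the tape (ignoring leading/trailing blanks) is: 10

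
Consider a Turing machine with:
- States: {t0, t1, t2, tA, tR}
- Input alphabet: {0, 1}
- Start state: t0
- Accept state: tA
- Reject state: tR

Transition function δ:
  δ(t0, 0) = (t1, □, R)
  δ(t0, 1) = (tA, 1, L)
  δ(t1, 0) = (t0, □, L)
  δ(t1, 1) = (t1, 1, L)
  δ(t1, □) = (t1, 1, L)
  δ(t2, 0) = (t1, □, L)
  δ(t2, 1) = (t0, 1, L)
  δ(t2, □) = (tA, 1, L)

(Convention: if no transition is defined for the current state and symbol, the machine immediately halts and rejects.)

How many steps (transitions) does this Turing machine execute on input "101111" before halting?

Execution trace:
Initial: [t0]101111
Step 1: δ(t0, 1) = (tA, 1, L) → [tA]□101111

The machine reaches the accept state tA and halts.

The machine executed 1 step before halting.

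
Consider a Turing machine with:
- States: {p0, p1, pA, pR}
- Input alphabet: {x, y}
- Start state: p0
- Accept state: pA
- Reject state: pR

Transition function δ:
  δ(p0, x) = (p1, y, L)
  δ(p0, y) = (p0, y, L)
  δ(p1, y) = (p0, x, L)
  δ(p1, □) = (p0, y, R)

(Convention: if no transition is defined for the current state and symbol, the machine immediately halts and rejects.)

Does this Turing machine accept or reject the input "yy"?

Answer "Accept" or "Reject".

Execution trace:
Initial: [p0]yy
Step 1: δ(p0, y) = (p0, y, L) → [p0]□yy

No transition is defined for δ(p0, □). By convention the machine halts and rejects.

Answer: Reject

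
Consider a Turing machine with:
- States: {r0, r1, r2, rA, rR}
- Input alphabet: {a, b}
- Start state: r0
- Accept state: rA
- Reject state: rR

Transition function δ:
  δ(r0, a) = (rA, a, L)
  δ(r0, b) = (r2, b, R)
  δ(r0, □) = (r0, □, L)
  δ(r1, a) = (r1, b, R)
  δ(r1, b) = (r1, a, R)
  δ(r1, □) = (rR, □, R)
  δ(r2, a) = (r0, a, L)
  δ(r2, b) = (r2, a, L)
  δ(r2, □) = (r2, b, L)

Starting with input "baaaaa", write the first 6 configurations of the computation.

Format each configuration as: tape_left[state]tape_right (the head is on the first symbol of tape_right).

Transitions applied:
Step 1: δ(r0, b) = (r2, b, R)
Step 2: δ(r2, a) = (r0, a, L)
Step 3: δ(r0, b) = (r2, b, R)
Step 4: δ(r2, a) = (r0, a, L)
Step 5: δ(r0, b) = (r2, b, R)

The first 6 configurations are:
[r0]baaaaa ⊢ b[r2]aaaaa ⊢ [r0]baaaaa ⊢ b[r2]aaaaa ⊢ [r0]baaaaa ⊢ b[r2]aaaaa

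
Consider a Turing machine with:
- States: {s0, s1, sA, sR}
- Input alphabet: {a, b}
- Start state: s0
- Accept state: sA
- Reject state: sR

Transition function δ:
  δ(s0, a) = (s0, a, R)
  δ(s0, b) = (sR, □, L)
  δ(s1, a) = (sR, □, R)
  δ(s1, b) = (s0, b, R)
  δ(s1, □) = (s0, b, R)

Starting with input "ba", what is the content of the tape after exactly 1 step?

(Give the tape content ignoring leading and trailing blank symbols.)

Execution trace:
Initial: [s0]ba
Step 1: δ(s0, b) = (sR, □, L) → [sR]□□a

The machine reaches the reject state sR and halts.

After 1 step, the tape (ignoring leading/trailing blanks) is: a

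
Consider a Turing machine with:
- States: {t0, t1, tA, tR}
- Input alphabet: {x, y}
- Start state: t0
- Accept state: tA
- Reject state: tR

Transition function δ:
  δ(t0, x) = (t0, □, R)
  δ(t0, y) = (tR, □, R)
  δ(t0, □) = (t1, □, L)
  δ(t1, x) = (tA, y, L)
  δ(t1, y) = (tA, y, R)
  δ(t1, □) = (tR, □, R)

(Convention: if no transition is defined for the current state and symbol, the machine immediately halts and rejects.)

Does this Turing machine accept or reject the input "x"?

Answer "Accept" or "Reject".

Execution trace:
Initial: [t0]x
Step 1: δ(t0, x) = (t0, □, R) → □[t0]□
Step 2: δ(t0, □) = (t1, □, L) → [t1]□□
Step 3: δ(t1, □) = (tR, □, R) → □[tR]□

The machine reaches the reject state tR and halts.

Answer: Reject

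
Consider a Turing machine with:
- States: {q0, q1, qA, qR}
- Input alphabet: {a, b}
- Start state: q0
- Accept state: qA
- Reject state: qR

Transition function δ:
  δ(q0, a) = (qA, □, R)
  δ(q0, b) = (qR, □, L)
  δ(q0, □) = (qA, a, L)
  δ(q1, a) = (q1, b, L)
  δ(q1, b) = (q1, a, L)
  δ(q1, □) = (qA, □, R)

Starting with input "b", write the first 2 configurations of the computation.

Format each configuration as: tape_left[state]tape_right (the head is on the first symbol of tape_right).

Transitions applied:
Step 1: δ(q0, b) = (qR, □, L)

The first 2 configurations are:
[q0]b ⊢ [qR]□□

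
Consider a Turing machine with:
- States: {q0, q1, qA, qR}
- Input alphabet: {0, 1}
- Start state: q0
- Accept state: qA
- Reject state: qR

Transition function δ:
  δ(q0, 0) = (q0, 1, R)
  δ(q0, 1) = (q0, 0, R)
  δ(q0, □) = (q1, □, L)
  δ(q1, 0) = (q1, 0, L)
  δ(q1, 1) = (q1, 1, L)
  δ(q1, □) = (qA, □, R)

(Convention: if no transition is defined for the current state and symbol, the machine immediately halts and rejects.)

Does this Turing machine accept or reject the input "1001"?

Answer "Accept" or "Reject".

Execution trace:
Initial: [q0]1001
Step 1: δ(q0, 1) = (q0, 0, R) → 0[q0]001
Step 2: δ(q0, 0) = (q0, 1, R) → 01[q0]01
Step 3: δ(q0, 0) = (q0, 1, R) → 011[q0]1
Step 4: δ(q0, 1) = (q0, 0, R) → 0110[q0]□
Step 5: δ(q0, □) = (q1, □, L) → 011[q1]0□
Step 6: δ(q1, 0) = (q1, 0, L) → 01[q1]10□
Step 7: δ(q1, 1) = (q1, 1, L) → 0[q1]110□
Step 8: δ(q1, 1) = (q1, 1, L) → [q1]0110□
Step 9: δ(q1, 0) = (q1, 0, L) → [q1]□0110□
Step 10: δ(q1, □) = (qA, □, R) → □[qA]0110□

The machine reaches the accept state qA and halts.

Answer: Accept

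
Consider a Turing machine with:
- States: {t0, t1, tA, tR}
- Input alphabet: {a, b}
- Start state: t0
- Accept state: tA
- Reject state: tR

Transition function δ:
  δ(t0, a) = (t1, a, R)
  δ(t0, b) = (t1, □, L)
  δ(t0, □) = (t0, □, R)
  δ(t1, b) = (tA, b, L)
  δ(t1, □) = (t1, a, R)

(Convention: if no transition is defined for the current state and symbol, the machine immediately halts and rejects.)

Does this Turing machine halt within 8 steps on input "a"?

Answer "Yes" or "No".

Execution trace:
Initial: [t0]a
Step 1: δ(t0, a) = (t1, a, R) → a[t1]□
Step 2: δ(t1, □) = (t1, a, R) → aa[t1]□
Step 3: δ(t1, □) = (t1, a, R) → aaa[t1]□
Step 4: δ(t1, □) = (t1, a, R) → aaaa[t1]□
Step 5: δ(t1, □) = (t1, a, R) → aaaaa[t1]□
Step 6: δ(t1, □) = (t1, a, R) → aaaaaa[t1]□
Step 7: δ(t1, □) = (t1, a, R) → aaaaaaa[t1]□
Step 8: δ(t1, □) = (t1, a, R) → aaaaaaaa[t1]□

The machine has not reached a halting state after 8 steps.
The machine did not halt within the 8-step bound.

Answer: No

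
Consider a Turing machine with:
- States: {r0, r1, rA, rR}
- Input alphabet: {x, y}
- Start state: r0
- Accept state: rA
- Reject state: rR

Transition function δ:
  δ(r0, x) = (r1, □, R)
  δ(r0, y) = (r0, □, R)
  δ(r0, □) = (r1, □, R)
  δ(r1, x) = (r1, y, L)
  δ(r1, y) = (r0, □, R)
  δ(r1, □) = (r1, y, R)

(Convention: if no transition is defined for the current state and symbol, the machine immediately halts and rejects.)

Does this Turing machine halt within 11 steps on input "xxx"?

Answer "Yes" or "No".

Execution trace:
Initial: [r0]xxx
Step 1: δ(r0, x) = (r1, □, R) → □[r1]xx
Step 2: δ(r1, x) = (r1, y, L) → [r1]□yx
Step 3: δ(r1, □) = (r1, y, R) → y[r1]yx
Step 4: δ(r1, y) = (r0, □, R) → y□[r0]x
Step 5: δ(r0, x) = (r1, □, R) → y□□[r1]□
Step 6: δ(r1, □) = (r1, y, R) → y□□y[r1]□
Step 7: δ(r1, □) = (r1, y, R) → y□□yy[r1]□
Step 8: δ(r1, □) = (r1, y, R) → y□□yyy[r1]□
Step 9: δ(r1, □) = (r1, y, R) → y□□yyyy[r1]□
Step 10: δ(r1, □) = (r1, y, R) → y□□yyyyy[r1]□
Step 11: δ(r1, □) = (r1, y, R) → y□□yyyyyy[r1]□

The machine has not reached a halting state after 11 steps.
The machine did not halt within the 11-step bound.

Answer: No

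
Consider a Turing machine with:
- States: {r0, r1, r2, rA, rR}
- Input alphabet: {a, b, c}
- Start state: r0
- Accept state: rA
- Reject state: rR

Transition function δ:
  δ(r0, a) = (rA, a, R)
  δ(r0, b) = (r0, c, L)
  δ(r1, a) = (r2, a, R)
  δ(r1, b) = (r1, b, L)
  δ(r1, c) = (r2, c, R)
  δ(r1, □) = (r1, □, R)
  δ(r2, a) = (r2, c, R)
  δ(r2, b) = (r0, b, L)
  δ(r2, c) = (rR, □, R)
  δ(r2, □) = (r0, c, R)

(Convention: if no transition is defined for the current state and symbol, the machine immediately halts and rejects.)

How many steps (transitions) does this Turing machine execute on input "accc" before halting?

Execution trace:
Initial: [r0]accc
Step 1: δ(r0, a) = (rA, a, R) → a[rA]ccc

The machine reaches the accept state rA and halts.

The machine executed 1 step before halting.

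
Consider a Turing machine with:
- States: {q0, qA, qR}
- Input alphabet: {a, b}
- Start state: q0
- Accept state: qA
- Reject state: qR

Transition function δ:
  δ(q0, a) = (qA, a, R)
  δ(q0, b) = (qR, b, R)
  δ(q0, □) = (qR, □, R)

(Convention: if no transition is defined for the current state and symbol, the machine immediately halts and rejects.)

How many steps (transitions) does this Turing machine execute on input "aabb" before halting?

Execution trace:
Initial: [q0]aabb
Step 1: δ(q0, a) = (qA, a, R) → a[qA]abb

The machine reaches the accept state qA and halts.

The machine executed 1 step before halting.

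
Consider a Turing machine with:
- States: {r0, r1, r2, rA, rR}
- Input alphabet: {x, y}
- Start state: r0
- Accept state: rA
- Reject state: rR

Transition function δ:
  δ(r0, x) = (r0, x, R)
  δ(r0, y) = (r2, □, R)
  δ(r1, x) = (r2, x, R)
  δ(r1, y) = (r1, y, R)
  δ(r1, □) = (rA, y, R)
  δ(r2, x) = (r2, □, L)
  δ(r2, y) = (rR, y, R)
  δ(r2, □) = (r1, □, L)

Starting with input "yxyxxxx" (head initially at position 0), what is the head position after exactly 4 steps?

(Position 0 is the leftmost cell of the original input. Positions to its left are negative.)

Execution trace (head position shown):
Step 0: [r0]yxyxxxx  (head at position 0)
Step 1: move right → □[r2]xyxxxx  (head at position 1)
Step 2: move left → [r2]□□yxxxx  (head at position 0)
Step 3: move left → [r1]□□□yxxxx  (head at position -1)
Step 4: move right → y[rA]□□yxxxx  (head at position 0)

After 4 steps, the head is at position 0.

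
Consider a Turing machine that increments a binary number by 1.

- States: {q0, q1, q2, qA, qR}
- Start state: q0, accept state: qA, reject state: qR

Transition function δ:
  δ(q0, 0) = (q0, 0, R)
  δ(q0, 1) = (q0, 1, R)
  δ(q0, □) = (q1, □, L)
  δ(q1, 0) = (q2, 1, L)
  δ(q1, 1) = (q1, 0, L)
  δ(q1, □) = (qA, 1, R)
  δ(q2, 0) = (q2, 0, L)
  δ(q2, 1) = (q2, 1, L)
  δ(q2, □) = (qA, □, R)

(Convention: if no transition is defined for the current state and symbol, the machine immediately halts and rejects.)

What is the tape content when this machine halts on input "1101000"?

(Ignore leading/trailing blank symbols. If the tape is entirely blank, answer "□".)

Execution trace:
Initial: [q0]1101000
Step 1: δ(q0, 1) = (q0, 1, R) → 1[q0]101000
Step 2: δ(q0, 1) = (q0, 1, R) → 11[q0]01000
Step 3: δ(q0, 0) = (q0, 0, R) → 110[q0]1000
Step 4: δ(q0, 1) = (q0, 1, R) → 1101[q0]000
Step 5: δ(q0, 0) = (q0, 0, R) → 11010[q0]00
Step 6: δ(q0, 0) = (q0, 0, R) → 110100[q0]0
Step 7: δ(q0, 0) = (q0, 0, R) → 1101000[q0]□
Step 8: δ(q0, □) = (q1, □, L) → 110100[q1]0□
Step 9: δ(q1, 0) = (q2, 1, L) → 11010[q2]01□
Step 10: δ(q2, 0) = (q2, 0, L) → 1101[q2]001□
Step 11: δ(q2, 0) = (q2, 0, L) → 110[q2]1001□
Step 12: δ(q2, 1) = (q2, 1, L) → 11[q2]01001□
Step 13: δ(q2, 0) = (q2, 0, L) → 1[q2]101001□
Step 14: δ(q2, 1) = (q2, 1, L) → [q2]1101001□
Step 15: δ(q2, 1) = (q2, 1, L) → [q2]□1101001□
Step 16: δ(q2, □) = (qA, □, R) → □[qA]1101001□

The machine reaches the accept state qA and halts.

Final tape (ignoring leading/trailing blanks): 1101001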